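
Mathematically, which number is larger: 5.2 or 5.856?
5.856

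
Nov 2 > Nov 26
False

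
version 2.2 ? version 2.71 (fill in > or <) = <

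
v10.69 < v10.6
False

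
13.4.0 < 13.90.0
True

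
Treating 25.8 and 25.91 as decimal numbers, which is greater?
25.91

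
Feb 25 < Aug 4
True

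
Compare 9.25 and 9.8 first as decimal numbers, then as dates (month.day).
As decimals: 9.25 < 9.8. As dates: 9/25 is later than 9/8 (day 25 > day 8).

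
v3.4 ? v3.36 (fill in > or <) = <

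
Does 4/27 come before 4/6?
No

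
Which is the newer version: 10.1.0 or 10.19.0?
10.19.0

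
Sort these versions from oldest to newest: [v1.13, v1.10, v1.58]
[v1.10, v1.13, v1.58]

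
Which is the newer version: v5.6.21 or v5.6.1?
v5.6.21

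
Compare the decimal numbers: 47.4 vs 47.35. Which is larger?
47.4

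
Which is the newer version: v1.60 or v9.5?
v9.5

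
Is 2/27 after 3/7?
No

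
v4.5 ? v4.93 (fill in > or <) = <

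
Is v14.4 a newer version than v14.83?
No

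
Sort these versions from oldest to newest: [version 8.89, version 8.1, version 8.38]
[version 8.1, version 8.38, version 8.89]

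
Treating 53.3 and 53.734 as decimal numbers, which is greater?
53.734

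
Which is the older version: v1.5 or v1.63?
v1.5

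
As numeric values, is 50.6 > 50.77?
False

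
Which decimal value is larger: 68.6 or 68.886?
68.886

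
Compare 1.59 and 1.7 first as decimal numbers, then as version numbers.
As decimals: 1.59 < 1.7. As versions: v1.59 > v1.7 (minor version 59 > 7).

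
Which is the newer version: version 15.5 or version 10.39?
version 15.5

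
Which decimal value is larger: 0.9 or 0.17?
0.9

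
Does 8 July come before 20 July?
Yes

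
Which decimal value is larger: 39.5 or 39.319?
39.5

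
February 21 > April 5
False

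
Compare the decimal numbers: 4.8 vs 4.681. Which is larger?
4.8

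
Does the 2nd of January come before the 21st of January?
Yes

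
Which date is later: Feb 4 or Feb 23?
Feb 23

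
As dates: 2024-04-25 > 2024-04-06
True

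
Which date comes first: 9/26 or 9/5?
9/5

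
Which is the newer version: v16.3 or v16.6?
v16.6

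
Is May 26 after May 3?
Yes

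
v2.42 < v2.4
False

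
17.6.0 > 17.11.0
False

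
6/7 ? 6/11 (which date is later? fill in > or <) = <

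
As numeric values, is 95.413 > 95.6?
False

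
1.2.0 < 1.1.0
False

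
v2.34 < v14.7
True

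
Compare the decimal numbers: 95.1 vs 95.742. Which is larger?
95.742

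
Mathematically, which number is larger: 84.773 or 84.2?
84.773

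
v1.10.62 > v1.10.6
True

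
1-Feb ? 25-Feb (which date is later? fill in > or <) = <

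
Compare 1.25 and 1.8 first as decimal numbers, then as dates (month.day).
As decimals: 1.25 < 1.8. As dates: 1/25 is later than 1/8 (day 25 > day 8).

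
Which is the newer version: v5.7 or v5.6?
v5.7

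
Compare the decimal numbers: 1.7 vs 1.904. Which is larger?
1.904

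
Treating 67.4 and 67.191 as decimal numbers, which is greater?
67.4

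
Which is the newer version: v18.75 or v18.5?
v18.75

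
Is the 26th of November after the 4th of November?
Yes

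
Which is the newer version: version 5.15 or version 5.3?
version 5.15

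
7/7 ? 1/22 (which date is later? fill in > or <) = >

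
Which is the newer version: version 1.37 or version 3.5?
version 3.5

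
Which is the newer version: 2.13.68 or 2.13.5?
2.13.68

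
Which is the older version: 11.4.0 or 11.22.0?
11.4.0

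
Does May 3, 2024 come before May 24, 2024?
Yes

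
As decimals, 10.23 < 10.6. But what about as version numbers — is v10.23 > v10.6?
True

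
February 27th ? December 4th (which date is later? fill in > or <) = <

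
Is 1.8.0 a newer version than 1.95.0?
No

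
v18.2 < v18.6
True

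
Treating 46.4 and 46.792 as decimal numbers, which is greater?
46.792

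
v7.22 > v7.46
False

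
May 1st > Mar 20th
True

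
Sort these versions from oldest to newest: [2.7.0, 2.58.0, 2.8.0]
[2.7.0, 2.8.0, 2.58.0]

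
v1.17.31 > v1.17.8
True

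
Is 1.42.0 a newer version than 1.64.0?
No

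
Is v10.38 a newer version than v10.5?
Yes. Version numbers are compared segment by segment as integers, not as decimals: minor version 38 > 5, so v10.38 > v10.5 (even though the decimal 10.38 < 10.5).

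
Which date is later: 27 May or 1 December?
1 December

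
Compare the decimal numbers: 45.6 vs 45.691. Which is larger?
45.691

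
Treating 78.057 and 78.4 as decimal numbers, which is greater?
78.4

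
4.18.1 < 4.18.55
True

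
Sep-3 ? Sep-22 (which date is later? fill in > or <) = <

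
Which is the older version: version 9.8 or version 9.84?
version 9.8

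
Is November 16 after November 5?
Yes. Day 16 comes after day 5 in November — this is a date comparison, not a decimal one (the decimal 11.16 would be smaller than 11.5).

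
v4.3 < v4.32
True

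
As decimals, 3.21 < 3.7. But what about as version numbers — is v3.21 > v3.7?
True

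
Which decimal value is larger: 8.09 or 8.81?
8.81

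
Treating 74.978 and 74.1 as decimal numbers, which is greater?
74.978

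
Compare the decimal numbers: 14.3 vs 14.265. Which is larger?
14.3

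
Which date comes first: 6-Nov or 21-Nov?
6-Nov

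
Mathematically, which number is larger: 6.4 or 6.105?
6.4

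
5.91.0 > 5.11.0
True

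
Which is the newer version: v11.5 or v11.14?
v11.14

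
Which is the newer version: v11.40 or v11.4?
v11.40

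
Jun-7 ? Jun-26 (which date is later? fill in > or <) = <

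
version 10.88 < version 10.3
False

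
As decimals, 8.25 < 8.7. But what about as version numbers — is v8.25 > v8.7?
True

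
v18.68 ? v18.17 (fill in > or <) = >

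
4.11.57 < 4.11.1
False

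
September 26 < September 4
False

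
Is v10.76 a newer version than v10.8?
Yes. Version numbers are compared segment by segment as integers, not as decimals: minor version 76 > 8, so v10.76 > v10.8 (even though the decimal 10.76 < 10.8).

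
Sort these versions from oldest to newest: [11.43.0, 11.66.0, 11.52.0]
[11.43.0, 11.52.0, 11.66.0]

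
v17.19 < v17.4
False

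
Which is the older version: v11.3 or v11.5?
v11.3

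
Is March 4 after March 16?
No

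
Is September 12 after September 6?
Yes. Day 12 comes after day 6 in September — this is a date comparison, not a decimal one (the decimal 9.12 would be smaller than 9.6).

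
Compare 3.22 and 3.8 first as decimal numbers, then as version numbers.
As decimals: 3.22 < 3.8. As versions: v3.22 > v3.8 (minor version 22 > 8).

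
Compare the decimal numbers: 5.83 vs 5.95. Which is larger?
5.95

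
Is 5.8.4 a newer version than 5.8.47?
No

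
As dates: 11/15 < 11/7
False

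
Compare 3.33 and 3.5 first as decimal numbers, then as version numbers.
As decimals: 3.33 < 3.5. As versions: v3.33 > v3.5 (minor version 33 > 5).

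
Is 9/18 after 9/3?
Yes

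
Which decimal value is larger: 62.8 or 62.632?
62.8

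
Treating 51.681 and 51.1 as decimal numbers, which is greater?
51.681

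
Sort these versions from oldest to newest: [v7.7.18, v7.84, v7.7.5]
[v7.7.5, v7.7.18, v7.84]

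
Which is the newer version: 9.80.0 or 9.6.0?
9.80.0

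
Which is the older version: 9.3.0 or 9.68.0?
9.3.0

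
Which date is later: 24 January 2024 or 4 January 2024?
24 January 2024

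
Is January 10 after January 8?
Yes. Day 10 comes after day 8 in January — this is a date comparison, not a decimal one (the decimal 1.10 would be smaller than 1.8).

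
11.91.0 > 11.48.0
True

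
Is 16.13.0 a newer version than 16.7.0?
Yes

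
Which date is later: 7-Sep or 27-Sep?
27-Sep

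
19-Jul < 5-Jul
False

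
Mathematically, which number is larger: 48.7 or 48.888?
48.888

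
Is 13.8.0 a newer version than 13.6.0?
Yes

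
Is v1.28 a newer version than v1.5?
Yes. Version numbers are compared segment by segment as integers, not as decimals: minor version 28 > 5, so v1.28 > v1.5 (even though the decimal 1.28 < 1.5).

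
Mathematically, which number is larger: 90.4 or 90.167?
90.4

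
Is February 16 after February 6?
Yes. Day 16 comes after day 6 in February — this is a date comparison, not a decimal one (the decimal 2.16 would be smaller than 2.6).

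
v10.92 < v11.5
True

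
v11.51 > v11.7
True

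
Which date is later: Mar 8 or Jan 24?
Mar 8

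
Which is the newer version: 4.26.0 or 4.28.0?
4.28.0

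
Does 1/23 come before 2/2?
Yes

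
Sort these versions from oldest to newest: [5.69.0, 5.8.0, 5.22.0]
[5.8.0, 5.22.0, 5.69.0]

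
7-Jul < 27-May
False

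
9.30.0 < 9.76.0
True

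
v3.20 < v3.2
False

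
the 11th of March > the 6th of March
True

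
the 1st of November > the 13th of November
False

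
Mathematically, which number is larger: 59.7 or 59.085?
59.7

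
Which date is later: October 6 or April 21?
October 6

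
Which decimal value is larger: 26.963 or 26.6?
26.963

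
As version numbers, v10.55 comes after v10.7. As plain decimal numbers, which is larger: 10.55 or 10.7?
10.7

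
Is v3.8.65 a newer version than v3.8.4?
Yes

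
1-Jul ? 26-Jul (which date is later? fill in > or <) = <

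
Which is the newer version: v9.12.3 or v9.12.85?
v9.12.85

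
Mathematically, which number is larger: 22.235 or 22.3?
22.3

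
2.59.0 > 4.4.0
False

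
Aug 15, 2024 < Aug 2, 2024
False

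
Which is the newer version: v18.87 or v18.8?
v18.87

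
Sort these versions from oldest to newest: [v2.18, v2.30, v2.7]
[v2.7, v2.18, v2.30]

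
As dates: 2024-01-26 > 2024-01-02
True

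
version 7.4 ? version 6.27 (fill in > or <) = >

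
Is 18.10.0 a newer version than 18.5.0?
Yes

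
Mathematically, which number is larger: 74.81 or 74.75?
74.81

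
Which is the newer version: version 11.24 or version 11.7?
version 11.24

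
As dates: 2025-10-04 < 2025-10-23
True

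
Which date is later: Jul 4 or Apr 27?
Jul 4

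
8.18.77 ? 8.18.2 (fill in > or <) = >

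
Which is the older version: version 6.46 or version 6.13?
version 6.13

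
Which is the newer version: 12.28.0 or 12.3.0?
12.28.0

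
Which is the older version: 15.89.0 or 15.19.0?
15.19.0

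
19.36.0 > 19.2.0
True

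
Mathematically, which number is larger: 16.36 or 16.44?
16.44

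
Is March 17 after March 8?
Yes. Day 17 comes after day 8 in March — this is a date comparison, not a decimal one (the decimal 3.17 would be smaller than 3.8).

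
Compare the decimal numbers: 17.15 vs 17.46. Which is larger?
17.46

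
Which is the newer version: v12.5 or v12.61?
v12.61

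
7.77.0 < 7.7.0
False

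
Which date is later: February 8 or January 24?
February 8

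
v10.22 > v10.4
True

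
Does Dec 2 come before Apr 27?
No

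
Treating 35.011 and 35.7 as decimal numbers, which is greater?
35.7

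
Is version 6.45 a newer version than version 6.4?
Yes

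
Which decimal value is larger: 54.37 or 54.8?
54.8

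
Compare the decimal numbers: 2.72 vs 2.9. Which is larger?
2.9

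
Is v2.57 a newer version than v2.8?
Yes. Version numbers are compared segment by segment as integers, not as decimals: minor version 57 > 8, so v2.57 > v2.8 (even though the decimal 2.57 < 2.8).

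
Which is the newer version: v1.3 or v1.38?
v1.38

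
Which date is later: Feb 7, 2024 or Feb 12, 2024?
Feb 12, 2024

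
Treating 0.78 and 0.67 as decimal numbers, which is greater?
0.78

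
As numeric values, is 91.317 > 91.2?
True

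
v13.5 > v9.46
True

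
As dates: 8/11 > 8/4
True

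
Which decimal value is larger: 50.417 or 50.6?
50.6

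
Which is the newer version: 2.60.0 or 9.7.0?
9.7.0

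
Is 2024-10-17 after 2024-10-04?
Yes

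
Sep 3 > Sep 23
False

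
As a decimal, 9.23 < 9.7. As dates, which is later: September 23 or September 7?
September 23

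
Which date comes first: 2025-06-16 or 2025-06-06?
2025-06-06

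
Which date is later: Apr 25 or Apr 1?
Apr 25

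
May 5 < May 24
True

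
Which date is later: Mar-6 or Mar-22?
Mar-22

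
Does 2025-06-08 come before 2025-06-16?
Yes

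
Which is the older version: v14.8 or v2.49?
v2.49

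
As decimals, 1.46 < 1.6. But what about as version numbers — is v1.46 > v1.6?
True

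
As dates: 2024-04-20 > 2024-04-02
True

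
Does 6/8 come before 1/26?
No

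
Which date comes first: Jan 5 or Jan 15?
Jan 5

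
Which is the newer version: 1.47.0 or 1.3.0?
1.47.0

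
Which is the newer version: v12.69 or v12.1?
v12.69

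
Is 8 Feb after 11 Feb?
No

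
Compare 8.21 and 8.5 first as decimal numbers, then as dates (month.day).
As decimals: 8.21 < 8.5. As dates: 8/21 is later than 8/5 (day 21 > day 5).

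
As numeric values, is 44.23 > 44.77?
False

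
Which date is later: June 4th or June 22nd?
June 22nd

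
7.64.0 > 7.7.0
True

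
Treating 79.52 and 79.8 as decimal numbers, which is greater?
79.8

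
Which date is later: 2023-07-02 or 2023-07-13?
2023-07-13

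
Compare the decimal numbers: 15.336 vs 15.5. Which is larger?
15.5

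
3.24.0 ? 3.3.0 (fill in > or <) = >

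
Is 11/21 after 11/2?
Yes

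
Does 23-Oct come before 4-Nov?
Yes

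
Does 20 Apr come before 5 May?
Yes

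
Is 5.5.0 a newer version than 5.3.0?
Yes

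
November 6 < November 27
True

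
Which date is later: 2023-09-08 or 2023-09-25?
2023-09-25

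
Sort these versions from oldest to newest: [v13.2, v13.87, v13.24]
[v13.2, v13.24, v13.87]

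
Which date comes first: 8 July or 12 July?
8 July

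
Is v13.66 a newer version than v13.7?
Yes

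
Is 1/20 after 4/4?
No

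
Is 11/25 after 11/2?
Yes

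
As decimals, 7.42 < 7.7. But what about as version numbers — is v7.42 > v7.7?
True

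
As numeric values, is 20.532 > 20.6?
False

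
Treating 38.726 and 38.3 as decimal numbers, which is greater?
38.726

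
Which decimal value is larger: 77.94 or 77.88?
77.94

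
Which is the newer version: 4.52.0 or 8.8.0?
8.8.0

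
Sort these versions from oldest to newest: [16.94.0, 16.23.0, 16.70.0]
[16.23.0, 16.70.0, 16.94.0]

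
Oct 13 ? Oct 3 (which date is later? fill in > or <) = >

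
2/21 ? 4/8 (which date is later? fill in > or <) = <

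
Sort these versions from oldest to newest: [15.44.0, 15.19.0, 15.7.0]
[15.7.0, 15.19.0, 15.44.0]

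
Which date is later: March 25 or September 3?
September 3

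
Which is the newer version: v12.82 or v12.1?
v12.82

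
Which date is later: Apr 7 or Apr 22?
Apr 22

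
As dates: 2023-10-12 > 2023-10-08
True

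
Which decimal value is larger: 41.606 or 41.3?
41.606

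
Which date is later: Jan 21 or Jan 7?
Jan 21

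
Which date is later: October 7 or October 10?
October 10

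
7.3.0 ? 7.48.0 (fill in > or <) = <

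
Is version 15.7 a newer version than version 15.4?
Yes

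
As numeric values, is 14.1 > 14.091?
True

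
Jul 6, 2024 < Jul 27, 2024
True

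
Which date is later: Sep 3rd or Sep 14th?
Sep 14th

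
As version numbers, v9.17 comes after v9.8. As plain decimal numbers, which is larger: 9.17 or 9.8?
9.8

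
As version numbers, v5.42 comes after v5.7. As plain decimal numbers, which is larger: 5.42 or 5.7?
5.7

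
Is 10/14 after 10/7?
Yes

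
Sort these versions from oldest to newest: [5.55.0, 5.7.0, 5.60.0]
[5.7.0, 5.55.0, 5.60.0]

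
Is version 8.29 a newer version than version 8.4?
Yes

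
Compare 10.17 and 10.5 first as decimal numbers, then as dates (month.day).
As decimals: 10.17 < 10.5. As dates: 10/17 is later than 10/5 (day 17 > day 5).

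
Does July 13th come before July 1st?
No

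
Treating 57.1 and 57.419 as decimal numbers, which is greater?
57.419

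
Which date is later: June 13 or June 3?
June 13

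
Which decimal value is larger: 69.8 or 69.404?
69.8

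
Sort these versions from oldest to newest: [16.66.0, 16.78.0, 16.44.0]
[16.44.0, 16.66.0, 16.78.0]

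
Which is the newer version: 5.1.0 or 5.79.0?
5.79.0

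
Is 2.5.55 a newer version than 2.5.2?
Yes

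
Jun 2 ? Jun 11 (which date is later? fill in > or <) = <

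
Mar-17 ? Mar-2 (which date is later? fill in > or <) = >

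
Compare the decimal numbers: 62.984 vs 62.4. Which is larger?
62.984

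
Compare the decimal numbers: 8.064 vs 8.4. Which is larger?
8.4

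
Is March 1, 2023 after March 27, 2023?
No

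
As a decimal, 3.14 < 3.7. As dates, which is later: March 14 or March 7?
March 14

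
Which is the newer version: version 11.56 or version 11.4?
version 11.56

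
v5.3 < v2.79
False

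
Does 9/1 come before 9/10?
Yes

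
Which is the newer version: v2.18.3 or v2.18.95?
v2.18.95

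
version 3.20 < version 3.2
False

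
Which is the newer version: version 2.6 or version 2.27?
version 2.27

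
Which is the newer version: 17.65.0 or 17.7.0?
17.65.0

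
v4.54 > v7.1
False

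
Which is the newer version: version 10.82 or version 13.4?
version 13.4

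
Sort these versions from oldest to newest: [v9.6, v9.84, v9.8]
[v9.6, v9.8, v9.84]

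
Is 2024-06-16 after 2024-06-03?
Yes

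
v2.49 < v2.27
False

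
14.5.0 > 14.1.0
True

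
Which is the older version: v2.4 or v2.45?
v2.4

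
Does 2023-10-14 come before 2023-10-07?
No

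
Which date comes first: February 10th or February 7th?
February 7th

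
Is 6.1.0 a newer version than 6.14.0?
No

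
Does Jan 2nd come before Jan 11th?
Yes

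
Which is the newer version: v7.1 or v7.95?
v7.95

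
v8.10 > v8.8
True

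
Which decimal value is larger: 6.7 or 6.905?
6.905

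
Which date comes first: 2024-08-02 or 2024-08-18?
2024-08-02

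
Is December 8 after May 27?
Yes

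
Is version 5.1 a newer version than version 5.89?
No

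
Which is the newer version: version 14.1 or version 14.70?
version 14.70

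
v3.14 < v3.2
False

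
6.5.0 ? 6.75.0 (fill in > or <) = <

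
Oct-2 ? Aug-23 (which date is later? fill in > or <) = >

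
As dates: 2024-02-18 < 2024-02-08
False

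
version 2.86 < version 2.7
False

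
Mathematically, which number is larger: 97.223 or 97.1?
97.223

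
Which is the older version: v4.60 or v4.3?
v4.3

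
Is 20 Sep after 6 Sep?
Yes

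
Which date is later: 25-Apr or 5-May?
5-May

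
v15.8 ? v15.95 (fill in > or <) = <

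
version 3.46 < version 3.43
False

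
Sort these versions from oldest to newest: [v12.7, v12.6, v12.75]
[v12.6, v12.7, v12.75]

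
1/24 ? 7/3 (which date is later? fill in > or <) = <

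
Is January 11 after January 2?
Yes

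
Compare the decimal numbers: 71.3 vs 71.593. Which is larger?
71.593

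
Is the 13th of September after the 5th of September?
Yes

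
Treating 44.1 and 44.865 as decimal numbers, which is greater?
44.865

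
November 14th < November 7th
False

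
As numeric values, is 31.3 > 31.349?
False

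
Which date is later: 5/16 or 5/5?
5/16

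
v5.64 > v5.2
True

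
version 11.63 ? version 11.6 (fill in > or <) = >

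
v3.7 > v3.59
False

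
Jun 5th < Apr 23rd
False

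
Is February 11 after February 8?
Yes. Day 11 comes after day 8 in February — this is a date comparison, not a decimal one (the decimal 2.11 would be smaller than 2.8).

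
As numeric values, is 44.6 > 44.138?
True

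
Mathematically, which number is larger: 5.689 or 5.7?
5.7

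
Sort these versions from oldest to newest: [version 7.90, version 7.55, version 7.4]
[version 7.4, version 7.55, version 7.90]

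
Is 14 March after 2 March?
Yes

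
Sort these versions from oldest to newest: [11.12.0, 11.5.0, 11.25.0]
[11.5.0, 11.12.0, 11.25.0]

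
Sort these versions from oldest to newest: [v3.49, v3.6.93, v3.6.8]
[v3.6.8, v3.6.93, v3.49]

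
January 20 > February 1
False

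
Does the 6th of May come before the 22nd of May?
Yes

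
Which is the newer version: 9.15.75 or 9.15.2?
9.15.75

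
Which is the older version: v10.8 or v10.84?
v10.8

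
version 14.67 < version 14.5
False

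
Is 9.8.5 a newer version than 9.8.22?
No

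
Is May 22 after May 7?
Yes. Day 22 comes after day 7 in May — this is a date comparison, not a decimal one (the decimal 5.22 would be smaller than 5.7).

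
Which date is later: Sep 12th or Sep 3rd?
Sep 12th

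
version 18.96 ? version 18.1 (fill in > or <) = >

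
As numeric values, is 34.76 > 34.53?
True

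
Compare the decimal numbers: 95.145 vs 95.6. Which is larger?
95.6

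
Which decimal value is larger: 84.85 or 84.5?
84.85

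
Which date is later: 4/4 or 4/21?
4/21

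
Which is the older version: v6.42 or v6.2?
v6.2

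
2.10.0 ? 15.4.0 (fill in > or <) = <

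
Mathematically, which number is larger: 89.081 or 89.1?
89.1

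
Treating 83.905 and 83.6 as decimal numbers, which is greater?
83.905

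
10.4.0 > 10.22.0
False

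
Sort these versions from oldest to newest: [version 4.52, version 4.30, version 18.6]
[version 4.30, version 4.52, version 18.6]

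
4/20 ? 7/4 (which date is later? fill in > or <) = <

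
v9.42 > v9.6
True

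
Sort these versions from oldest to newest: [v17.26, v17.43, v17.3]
[v17.3, v17.26, v17.43]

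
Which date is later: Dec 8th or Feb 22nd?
Dec 8th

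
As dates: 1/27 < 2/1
True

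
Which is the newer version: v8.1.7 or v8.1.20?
v8.1.20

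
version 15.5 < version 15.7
True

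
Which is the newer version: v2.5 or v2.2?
v2.5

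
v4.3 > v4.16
False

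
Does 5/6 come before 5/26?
Yes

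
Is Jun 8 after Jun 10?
No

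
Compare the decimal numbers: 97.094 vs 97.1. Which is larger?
97.1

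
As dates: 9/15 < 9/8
False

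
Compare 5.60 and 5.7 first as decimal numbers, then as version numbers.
As decimals: 5.60 < 5.7. As versions: v5.60 > v5.7 (minor version 60 > 7).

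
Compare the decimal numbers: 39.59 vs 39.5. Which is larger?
39.59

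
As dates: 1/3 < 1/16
True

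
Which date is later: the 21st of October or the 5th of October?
the 21st of October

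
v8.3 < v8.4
True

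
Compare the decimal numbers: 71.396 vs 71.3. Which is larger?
71.396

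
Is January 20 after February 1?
No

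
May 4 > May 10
False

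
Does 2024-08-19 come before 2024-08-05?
No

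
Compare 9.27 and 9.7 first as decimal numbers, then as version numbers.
As decimals: 9.27 < 9.7. As versions: v9.27 > v9.7 (minor version 27 > 7).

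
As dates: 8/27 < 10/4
True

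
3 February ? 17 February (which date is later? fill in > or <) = <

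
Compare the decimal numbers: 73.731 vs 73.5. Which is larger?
73.731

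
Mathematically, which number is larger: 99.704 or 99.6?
99.704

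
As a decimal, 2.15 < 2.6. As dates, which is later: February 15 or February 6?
February 15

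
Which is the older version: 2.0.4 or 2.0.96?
2.0.4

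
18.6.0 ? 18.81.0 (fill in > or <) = <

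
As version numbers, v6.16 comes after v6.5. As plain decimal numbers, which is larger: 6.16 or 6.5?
6.5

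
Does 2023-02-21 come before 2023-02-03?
No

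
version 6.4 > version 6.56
False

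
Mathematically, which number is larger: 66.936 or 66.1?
66.936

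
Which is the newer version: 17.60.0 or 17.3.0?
17.60.0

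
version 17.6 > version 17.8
False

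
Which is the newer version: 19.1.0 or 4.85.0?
19.1.0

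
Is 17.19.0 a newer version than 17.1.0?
Yes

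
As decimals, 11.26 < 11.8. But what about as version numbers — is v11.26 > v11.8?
True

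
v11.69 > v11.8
True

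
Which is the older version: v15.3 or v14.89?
v14.89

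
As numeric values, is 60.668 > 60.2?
True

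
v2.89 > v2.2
True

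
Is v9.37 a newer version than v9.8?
Yes. Version numbers are compared segment by segment as integers, not as decimals: minor version 37 > 8, so v9.37 > v9.8 (even though the decimal 9.37 < 9.8).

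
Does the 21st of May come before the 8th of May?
No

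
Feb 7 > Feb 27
False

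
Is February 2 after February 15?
No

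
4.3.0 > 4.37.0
False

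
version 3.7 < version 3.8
True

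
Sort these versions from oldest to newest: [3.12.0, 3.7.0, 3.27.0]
[3.7.0, 3.12.0, 3.27.0]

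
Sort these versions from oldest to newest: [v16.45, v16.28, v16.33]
[v16.28, v16.33, v16.45]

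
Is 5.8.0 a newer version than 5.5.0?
Yes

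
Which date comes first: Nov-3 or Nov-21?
Nov-3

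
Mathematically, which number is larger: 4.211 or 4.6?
4.6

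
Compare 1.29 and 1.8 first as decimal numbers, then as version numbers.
As decimals: 1.29 < 1.8. As versions: v1.29 > v1.8 (minor version 29 > 8).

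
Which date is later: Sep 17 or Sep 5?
Sep 17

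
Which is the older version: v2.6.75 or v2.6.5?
v2.6.5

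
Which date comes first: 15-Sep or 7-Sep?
7-Sep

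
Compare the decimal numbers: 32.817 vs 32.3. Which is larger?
32.817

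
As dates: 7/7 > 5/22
True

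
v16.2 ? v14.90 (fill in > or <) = >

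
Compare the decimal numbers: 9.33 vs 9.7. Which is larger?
9.7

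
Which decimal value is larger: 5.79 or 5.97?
5.97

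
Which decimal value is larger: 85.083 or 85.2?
85.2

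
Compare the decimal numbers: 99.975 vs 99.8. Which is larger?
99.975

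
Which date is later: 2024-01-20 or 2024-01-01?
2024-01-20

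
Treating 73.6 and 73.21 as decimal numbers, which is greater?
73.6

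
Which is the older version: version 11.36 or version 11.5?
version 11.5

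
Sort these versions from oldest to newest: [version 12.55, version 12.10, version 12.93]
[version 12.10, version 12.55, version 12.93]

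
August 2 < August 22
True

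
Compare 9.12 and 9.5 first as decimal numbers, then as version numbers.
As decimals: 9.12 < 9.5. As versions: v9.12 > v9.5 (minor version 12 > 5).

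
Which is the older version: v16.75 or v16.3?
v16.3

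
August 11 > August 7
True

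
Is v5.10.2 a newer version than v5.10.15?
No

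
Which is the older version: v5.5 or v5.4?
v5.4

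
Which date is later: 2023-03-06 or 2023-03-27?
2023-03-27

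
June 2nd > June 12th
False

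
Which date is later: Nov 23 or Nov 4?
Nov 23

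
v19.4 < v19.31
True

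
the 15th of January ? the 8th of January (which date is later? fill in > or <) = >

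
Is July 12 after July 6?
Yes. Day 12 comes after day 6 in July — this is a date comparison, not a decimal one (the decimal 7.12 would be smaller than 7.6).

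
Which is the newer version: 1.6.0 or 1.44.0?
1.44.0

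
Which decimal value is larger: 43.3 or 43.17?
43.3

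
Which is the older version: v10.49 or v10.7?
v10.7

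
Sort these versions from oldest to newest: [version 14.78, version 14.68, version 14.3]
[version 14.3, version 14.68, version 14.78]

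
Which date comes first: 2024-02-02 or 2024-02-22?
2024-02-02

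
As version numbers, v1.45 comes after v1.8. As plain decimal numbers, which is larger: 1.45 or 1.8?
1.8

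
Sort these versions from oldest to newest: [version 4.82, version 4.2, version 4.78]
[version 4.2, version 4.78, version 4.82]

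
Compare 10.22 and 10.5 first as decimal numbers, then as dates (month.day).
As decimals: 10.22 < 10.5. As dates: 10/22 is later than 10/5 (day 22 > day 5).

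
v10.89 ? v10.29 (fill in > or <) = >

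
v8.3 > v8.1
True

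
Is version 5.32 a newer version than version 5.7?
Yes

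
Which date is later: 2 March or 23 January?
2 March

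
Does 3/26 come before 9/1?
Yes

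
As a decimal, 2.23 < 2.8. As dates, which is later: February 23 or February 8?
February 23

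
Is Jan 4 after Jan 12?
No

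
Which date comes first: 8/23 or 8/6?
8/6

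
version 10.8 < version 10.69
True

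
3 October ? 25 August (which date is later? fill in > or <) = >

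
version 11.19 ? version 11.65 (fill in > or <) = <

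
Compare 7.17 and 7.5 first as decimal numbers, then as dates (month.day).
As decimals: 7.17 < 7.5. As dates: 7/17 is later than 7/5 (day 17 > day 5).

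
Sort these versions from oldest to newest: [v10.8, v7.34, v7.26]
[v7.26, v7.34, v10.8]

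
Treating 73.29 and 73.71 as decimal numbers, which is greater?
73.71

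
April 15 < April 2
False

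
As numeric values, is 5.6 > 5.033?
True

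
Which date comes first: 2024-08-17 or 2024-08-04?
2024-08-04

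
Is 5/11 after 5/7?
Yes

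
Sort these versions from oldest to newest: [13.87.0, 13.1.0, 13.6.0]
[13.1.0, 13.6.0, 13.87.0]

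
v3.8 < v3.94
True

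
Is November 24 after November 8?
Yes. Day 24 comes after day 8 in November — this is a date comparison, not a decimal one (the decimal 11.24 would be smaller than 11.8).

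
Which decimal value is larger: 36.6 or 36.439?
36.6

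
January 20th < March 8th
True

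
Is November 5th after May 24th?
Yes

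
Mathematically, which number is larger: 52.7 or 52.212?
52.7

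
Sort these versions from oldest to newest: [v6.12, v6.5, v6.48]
[v6.5, v6.12, v6.48]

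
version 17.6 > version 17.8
False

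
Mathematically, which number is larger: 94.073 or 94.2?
94.2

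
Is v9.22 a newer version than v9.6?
Yes. Version numbers are compared segment by segment as integers, not as decimals: minor version 22 > 6, so v9.22 > v9.6 (even though the decimal 9.22 < 9.6).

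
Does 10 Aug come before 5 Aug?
No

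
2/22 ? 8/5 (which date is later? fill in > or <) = <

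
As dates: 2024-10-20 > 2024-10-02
True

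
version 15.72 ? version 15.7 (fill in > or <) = >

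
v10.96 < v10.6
False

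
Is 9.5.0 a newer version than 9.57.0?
No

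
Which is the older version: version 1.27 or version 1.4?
version 1.4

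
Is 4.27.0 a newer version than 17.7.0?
No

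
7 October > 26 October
False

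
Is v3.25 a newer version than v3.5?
Yes. Version numbers are compared segment by segment as integers, not as decimals: minor version 25 > 5, so v3.25 > v3.5 (even though the decimal 3.25 < 3.5).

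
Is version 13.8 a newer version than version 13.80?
No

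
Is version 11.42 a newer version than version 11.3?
Yes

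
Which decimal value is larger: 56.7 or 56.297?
56.7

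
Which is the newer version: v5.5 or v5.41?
v5.41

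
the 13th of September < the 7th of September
False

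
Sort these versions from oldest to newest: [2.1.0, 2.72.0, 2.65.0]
[2.1.0, 2.65.0, 2.72.0]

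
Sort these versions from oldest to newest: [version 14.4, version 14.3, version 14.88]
[version 14.3, version 14.4, version 14.88]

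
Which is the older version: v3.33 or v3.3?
v3.3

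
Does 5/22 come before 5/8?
No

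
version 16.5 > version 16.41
False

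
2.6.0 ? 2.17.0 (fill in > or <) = <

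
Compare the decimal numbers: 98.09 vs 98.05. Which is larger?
98.09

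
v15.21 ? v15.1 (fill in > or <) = >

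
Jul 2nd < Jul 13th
True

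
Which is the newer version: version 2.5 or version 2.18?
version 2.18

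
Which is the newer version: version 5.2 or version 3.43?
version 5.2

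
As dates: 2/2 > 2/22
False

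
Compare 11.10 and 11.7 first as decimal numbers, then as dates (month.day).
As decimals: 11.10 < 11.7. As dates: 11/10 is later than 11/7 (day 10 > day 7).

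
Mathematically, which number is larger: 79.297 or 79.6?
79.6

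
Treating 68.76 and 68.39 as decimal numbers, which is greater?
68.76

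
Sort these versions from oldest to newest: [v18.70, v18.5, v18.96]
[v18.5, v18.70, v18.96]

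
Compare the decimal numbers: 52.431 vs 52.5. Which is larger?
52.5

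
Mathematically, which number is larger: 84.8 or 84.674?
84.8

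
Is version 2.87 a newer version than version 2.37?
Yes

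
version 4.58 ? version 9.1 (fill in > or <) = <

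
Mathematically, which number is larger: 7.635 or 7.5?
7.635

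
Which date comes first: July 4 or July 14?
July 4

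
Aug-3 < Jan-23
False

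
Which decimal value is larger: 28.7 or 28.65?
28.7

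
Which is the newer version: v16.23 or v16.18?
v16.23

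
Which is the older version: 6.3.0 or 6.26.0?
6.3.0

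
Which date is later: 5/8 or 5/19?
5/19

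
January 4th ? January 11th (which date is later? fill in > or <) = <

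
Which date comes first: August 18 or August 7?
August 7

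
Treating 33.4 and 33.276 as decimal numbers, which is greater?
33.4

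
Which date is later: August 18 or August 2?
August 18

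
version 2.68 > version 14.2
False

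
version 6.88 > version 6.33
True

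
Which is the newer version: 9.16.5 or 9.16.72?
9.16.72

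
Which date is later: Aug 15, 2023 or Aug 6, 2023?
Aug 15, 2023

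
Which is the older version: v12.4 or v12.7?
v12.4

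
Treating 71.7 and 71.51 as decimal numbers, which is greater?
71.7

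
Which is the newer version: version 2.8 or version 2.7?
version 2.8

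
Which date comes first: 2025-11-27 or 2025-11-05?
2025-11-05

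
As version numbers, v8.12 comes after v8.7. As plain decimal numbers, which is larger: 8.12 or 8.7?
8.7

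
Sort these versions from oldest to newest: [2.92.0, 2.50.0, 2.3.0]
[2.3.0, 2.50.0, 2.92.0]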